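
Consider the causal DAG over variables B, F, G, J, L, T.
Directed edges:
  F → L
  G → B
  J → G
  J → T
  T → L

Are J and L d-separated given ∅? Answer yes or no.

Bayes-Ball from J | ∅ reaches {B,G,L,T}.
L ∈ reach(J|∅) ⇒ J ⊥̸ L | ∅.

No — J and L are d-connected given ∅.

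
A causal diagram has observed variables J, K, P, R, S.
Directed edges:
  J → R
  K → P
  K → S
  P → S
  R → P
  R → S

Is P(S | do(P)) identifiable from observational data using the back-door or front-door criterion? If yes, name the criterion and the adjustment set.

desc(P)\{P}={S}; candidates ⊆ {J,K,R}.
size 0: {}; under {} P still reaches {J,K,R,S} ∋ S.
size 1: {J}, {K}, {R}; under {J} P still reaches {K,R,S} ∋ S.
{K,R}: P⊥S given {K,R} in G with P→· removed — back-door holds.
P(S|do(P)) = Σ_{K,R} P(S|P,K,R)·P(K,R).

P(S|do(P)): backdoor, adjust for {K, R}.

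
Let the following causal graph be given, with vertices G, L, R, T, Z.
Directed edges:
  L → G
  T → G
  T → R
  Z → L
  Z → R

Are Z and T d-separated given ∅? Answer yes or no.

Yes — Z ⊥ T | ∅.

Bayes-Ball from Z | ∅ reaches {G,L,R}.
T ∉ reach(Z|∅) ⇒ Z ⊥ T | ∅.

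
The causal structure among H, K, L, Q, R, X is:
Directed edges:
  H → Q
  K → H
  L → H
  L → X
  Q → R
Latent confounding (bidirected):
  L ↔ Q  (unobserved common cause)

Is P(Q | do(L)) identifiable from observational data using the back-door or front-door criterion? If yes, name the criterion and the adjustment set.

P(Q|do(L)): frontdoor, adjust for {H}.

desc(L)\{L}={H,Q,R,X}; candidates ⊆ {K}.
L↔Q: latent back-door arc(s) into L.
size 0: {}; under {} L still reaches {Q,R} ∋ Q.
size 1: {K}; under {K} L still reaches {Q,R} ∋ Q.
L↔Q cannot be blocked by any observed set — no back-door set.
{H}: (i) intercepts every directed L→Q path; (ii) no back-door L→{H}; (iii) {L} blocks every back-door {H}→Q. Front-door holds.
P(Q|do(L)) = Σ_{H} P(H|L) Σ_{L'} P(Q|H,L')P(L').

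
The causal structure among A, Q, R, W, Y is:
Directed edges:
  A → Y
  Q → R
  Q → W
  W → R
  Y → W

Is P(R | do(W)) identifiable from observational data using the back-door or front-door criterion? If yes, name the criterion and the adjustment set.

P(R|do(W)): backdoor, adjust for {Q}.

desc(W)\{W}={R}; candidates ⊆ {A,Q,Y}.
size 0: {}; under {} W still reaches {A,Q,R,Y} ∋ R.
{Q}: W⊥R given {Q} in G with W→· removed — back-door holds.
P(R|do(W)) = Σ_{Q} P(R|W,Q)·P(Q).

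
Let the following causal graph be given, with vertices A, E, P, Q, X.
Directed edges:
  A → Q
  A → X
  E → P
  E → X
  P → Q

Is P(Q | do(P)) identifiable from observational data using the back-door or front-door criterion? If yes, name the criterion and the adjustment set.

P(Q|do(P)): backdoor, adjust for ∅.

desc(P)\{P}={Q}; candidates ⊆ {A,E,X}.
∅: P⊥Q given ∅ in G with P→· removed — back-door holds.
P(Q|do(P)) = P(Q|P) — no adjustment needed.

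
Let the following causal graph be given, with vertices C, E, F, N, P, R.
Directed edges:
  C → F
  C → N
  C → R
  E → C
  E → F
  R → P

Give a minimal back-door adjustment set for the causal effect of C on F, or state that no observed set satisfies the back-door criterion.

C→F: minimal back-door set {E}.

desc(C)\{C}={F,N,P,R}; candidates ⊆ {E}.
size 0: {}; under {} C still reaches {E,F} ∋ F.
{E}: C⊥F given {E} in G with C→· removed — back-door holds.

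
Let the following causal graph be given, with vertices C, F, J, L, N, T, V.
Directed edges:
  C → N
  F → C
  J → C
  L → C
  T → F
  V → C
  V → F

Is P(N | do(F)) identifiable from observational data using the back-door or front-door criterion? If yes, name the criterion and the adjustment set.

P(N|do(F)): backdoor, adjust for {V}.

desc(F)\{F}={C,N}; candidates ⊆ {J,L,T,V}.
size 0: {}; under {} F still reaches {C,N,T,V} ∋ N.
{V}: F⊥N given {V} in G with F→· removed — back-door holds.
P(N|do(F)) = Σ_{V} P(N|F,V)·P(V).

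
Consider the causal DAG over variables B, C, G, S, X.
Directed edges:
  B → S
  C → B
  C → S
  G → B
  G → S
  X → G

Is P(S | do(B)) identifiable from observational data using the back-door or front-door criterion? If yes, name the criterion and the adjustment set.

desc(B)\{B}={S}; candidates ⊆ {C,G,X}.
size 0: {}; under {} B still reaches {C,G,S,X} ∋ S.
size 1: {C}, {G}, {X}; under {C} B still reaches {G,S,X} ∋ S.
{C,G}: B⊥S given {C,G} in G with B→· removed — back-door holds.
P(S|do(B)) = Σ_{C,G} P(S|B,C,G)·P(C,G).

P(S|do(B)): backdoor, adjust for {C, G}.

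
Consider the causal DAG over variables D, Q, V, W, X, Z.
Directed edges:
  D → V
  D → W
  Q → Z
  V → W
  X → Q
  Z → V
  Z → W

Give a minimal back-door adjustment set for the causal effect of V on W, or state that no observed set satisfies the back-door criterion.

desc(V)\{V}={W}; candidates ⊆ {D,Q,X,Z}.
size 0: {}; under {} V still reaches {D,Q,W,X,Z} ∋ W.
size 1: {D}, {Q}, {X} …(+1); under {D} V still reaches {Q,W,X,Z} ∋ W.
{D,Z}: V⊥W given {D,Z} in G with V→· removed — back-door holds.

V→W: minimal back-door set {D, Z}.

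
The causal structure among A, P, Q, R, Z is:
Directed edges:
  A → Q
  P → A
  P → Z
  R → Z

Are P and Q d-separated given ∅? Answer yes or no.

Bayes-Ball from P | ∅ reaches {A,Q,Z}.
Q ∈ reach(P|∅) ⇒ P ⊥̸ Q | ∅.

No — P and Q are d-connected given ∅.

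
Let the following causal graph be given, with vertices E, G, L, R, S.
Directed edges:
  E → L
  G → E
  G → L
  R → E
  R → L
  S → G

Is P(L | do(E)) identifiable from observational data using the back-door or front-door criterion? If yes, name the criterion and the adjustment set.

desc(E)\{E}={L}; candidates ⊆ {G,R,S}.
size 0: {}; under {} E still reaches {G,L,R,S} ∋ L.
size 1: {G}, {R}, {S}; under {G} E still reaches {L,R} ∋ L.
{G,R}: E⊥L given {G,R} in G with E→· removed — back-door holds.
P(L|do(E)) = Σ_{G,R} P(L|E,G,R)·P(G,R).

P(L|do(E)): backdoor, adjust for {G, R}.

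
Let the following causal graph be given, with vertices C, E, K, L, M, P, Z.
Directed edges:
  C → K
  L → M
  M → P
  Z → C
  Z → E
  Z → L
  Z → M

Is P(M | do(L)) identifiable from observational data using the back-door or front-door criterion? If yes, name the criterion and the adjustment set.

desc(L)\{L}={M,P}; candidates ⊆ {C,E,K,Z}.
size 0: {}; under {} L still reaches {C,E,K,M,P,Z} ∋ M.
{Z}: L⊥M given {Z} in G with L→· removed — back-door holds.
P(M|do(L)) = Σ_{Z} P(M|L,Z)·P(Z).

P(M|do(L)): backdoor, adjust for {Z}.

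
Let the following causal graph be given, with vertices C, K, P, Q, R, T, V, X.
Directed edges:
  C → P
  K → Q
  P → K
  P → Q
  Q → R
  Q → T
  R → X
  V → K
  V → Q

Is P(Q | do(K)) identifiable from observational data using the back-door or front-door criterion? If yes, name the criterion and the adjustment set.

P(Q|do(K)): backdoor, adjust for {P, V}.

desc(K)\{K}={Q,R,T,X}; candidates ⊆ {C,P,V}.
size 0: {}; under {} K still reaches {C,P,Q,R,T,V,X} ∋ Q.
size 1: {C}, {P}, {V}; under {C} K still reaches {P,Q,R,T,V,X} ∋ Q.
{P,V}: K⊥Q given {P,V} in G with K→· removed — back-door holds.
P(Q|do(K)) = Σ_{P,V} P(Q|K,P,V)·P(P,V).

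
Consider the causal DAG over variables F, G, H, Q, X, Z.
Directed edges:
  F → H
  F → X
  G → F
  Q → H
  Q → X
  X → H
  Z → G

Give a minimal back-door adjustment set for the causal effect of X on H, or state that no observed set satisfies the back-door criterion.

desc(X)\{X}={H}; candidates ⊆ {F,G,Q,Z}.
size 0: {}; under {} X still reaches {F,G,H,Q,Z} ∋ H.
size 1: {F}, {G}, {Q} …(+1); under {F} X still reaches {H,Q} ∋ H.
{F,Q}: X⊥H given {F,Q} in G with X→· removed — back-door holds.

X→H: minimal back-door set {F, Q}.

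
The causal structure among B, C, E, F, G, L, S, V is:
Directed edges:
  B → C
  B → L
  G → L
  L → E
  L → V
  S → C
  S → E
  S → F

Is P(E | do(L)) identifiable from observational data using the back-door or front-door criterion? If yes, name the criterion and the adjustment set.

P(E|do(L)): backdoor, adjust for ∅.

desc(L)\{L}={E,V}; candidates ⊆ {B,C,F,G,S}.
∅: L⊥E given ∅ in G with L→· removed — back-door holds.
P(E|do(L)) = P(E|L) — no adjustment needed.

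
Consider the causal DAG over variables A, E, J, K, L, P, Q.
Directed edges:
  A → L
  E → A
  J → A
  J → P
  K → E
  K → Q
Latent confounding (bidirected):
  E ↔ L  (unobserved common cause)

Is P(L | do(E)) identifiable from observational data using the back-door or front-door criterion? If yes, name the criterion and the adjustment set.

desc(E)\{E}={A,L}; candidates ⊆ {J,K,P,Q}.
E↔L: latent back-door arc(s) into E.
size 0: {}; under {} E still reaches {K,L,Q} ∋ L.
size 1: {J}, {K}, {P} …(+1); under {J} E still reaches {K,L,Q} ∋ L.
size 2: {J,K}, {J,P}, {J,Q} …(+3); under {J,K} E still reaches {L} ∋ L.
E↔L cannot be blocked by any observed set — no back-door set.
{A}: (i) intercepts every directed E→L path; (ii) no back-door E→{A}; (iii) {E} blocks every back-door {A}→L. Front-door holds.
P(L|do(E)) = Σ_{A} P(A|E) Σ_{E'} P(L|A,E')P(E').

P(L|do(E)): frontdoor, adjust for {A}.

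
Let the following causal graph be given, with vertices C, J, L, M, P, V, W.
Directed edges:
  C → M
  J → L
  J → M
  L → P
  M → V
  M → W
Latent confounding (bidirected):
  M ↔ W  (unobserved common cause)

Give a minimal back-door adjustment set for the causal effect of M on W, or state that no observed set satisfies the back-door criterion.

M→W: no observed back-door set.

desc(M)\{M}={V,W}; candidates ⊆ {C,J,L,P}.
M↔W: latent back-door arc(s) into M.
size 0: {}; under {} M still reaches {C,J,L,P,W} ∋ W.
size 1: {C}, {J}, {L} …(+1); under {C} M still reaches {J,L,P,W} ∋ W.
size 2: {C,J}, {C,L}, {C,P} …(+3); under {C,J} M still reaches {W} ∋ W.
M↔W cannot be blocked by any observed set — no back-door set.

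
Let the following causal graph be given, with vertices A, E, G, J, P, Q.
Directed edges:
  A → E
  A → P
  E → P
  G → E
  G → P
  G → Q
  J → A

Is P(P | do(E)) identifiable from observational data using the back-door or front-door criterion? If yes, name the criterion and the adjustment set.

desc(E)\{E}={P}; candidates ⊆ {A,G,J,Q}.
size 0: {}; under {} E still reaches {A,G,J,P,Q} ∋ P.
size 1: {A}, {G}, {J} …(+1); under {A} E still reaches {G,P,Q} ∋ P.
{A,G}: E⊥P given {A,G} in G with E→· removed — back-door holds.
P(P|do(E)) = Σ_{A,G} P(P|E,A,G)·P(A,G).

P(P|do(E)): backdoor, adjust for {A, G}.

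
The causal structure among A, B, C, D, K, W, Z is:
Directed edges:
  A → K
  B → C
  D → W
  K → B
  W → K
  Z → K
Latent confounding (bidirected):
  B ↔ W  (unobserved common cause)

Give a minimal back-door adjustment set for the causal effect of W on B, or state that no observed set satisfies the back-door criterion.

W→B: no observed back-door set.

desc(W)\{W}={B,C,K}; candidates ⊆ {A,D,Z}.
W↔B: latent back-door arc(s) into W.
size 0: {}; under {} W still reaches {B,C,D} ∋ B.
size 1: {A}, {D}, {Z}; under {A} W still reaches {B,C,D} ∋ B.
size 2: {A,D}, {A,Z}, {D,Z}; under {A,D} W still reaches {B,C} ∋ B.
W↔B cannot be blocked by any observed set — no back-door set.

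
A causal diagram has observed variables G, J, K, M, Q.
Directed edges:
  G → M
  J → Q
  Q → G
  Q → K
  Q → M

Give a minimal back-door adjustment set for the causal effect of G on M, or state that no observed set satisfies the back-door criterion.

G→M: minimal back-door set {Q}.

desc(G)\{G}={M}; candidates ⊆ {J,K,Q}.
size 0: {}; under {} G still reaches {J,K,M,Q} ∋ M.
{Q}: G⊥M given {Q} in G with G→· removed — back-door holds.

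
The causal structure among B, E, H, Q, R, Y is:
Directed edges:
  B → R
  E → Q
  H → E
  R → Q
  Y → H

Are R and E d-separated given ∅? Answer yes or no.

Yes — R ⊥ E | ∅.

Bayes-Ball from R | ∅ reaches {B,Q}.
E ∉ reach(R|∅) ⇒ R ⊥ E | ∅.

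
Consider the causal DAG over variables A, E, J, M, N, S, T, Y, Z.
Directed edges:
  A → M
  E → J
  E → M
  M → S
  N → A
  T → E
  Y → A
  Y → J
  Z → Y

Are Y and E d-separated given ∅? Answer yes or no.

Bayes-Ball from Y | ∅ reaches {A,J,M,S,Z}.
E ∉ reach(Y|∅) ⇒ Y ⊥ E | ∅.

Yes — Y ⊥ E | ∅.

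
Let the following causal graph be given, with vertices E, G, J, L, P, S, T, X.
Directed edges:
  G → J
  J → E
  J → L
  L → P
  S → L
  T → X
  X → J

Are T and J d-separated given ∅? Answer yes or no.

No — T and J are d-connected given ∅.

Bayes-Ball from T | ∅ reaches {E,J,L,P,X}.
J ∈ reach(T|∅) ⇒ T ⊥̸ J | ∅.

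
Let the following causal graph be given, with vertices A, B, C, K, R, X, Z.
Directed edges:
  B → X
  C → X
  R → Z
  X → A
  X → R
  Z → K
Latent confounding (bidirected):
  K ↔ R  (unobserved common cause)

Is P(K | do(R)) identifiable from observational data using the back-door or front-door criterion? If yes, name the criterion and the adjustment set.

P(K|do(R)): frontdoor, adjust for {Z}.

desc(R)\{R}={K,Z}; candidates ⊆ {A,B,C,X}.
R↔K: latent back-door arc(s) into R.
size 0: {}; under {} R still reaches {A,B,C,K,X} ∋ K.
size 1: {A}, {B}, {C} …(+1); under {A} R still reaches {B,C,K,X} ∋ K.
size 2: {A,B}, {A,C}, {A,X} …(+3); under {A,B} R still reaches {C,K,X} ∋ K.
R↔K cannot be blocked by any observed set — no back-door set.
{Z}: (i) intercepts every directed R→K path; (ii) no back-door R→{Z}; (iii) {R} blocks every back-door {Z}→K. Front-door holds.
P(K|do(R)) = Σ_{Z} P(Z|R) Σ_{R'} P(K|Z,R')P(R').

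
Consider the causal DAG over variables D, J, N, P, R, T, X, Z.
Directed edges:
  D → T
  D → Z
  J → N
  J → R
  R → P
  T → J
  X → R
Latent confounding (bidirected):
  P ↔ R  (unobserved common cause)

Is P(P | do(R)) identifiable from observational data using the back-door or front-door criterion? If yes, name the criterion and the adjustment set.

desc(R)\{R}={P}; candidates ⊆ {D,J,N,T,X,Z}.
R↔P: latent back-door arc(s) into R.
size 0: {}; under {} R still reaches {D,J,N,P,T,X,Z} ∋ P.
size 1: {D}, {J}, {N} …(+3); under {D} R still reaches {J,N,P,T,X} ∋ P.
size 2: {D,J}, {D,N}, {D,T} …(+12); under {D,J} R still reaches {P,X} ∋ P.
R↔P cannot be blocked by any observed set — no back-door set.
No mediator lies on a directed R→…→P path.
Neither criterion identifies P(P|do(R)) in this graph.

P(P|do(R)): not identifiable (no BD/FD set).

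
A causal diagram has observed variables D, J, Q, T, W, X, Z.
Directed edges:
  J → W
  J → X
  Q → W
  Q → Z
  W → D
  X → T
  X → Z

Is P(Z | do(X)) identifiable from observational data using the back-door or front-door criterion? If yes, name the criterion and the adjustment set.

desc(X)\{X}={T,Z}; candidates ⊆ {D,J,Q,W}.
∅: X⊥Z given ∅ in G with X→· removed — back-door holds.
P(Z|do(X)) = P(Z|X) — no adjustment needed.

P(Z|do(X)): backdoor, adjust for ∅.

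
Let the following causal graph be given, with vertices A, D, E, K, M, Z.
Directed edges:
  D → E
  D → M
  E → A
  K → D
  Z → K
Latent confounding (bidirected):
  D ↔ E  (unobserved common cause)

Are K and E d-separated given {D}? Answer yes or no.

Bayes-Ball from K | {D} reaches {A,E,Z}.
E ∈ reach(K|{D}) ⇒ K ⊥̸ E | {D}.

No — K and E are d-connected given {D}.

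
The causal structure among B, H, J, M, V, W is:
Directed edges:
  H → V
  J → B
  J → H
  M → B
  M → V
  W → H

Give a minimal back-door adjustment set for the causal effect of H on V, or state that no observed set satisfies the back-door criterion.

desc(H)\{H}={V}; candidates ⊆ {B,J,M,W}.
∅: H⊥V given ∅ in G with H→· removed — back-door holds.

H→V: minimal back-door set ∅.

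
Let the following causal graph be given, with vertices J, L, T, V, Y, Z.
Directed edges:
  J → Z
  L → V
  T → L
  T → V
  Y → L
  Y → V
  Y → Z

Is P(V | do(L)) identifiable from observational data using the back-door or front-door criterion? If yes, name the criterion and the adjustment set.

P(V|do(L)): backdoor, adjust for {T, Y}.

desc(L)\{L}={V}; candidates ⊆ {J,T,Y,Z}.
size 0: {}; under {} L still reaches {T,V,Y,Z} ∋ V.
size 1: {J}, {T}, {Y} …(+1); under {J} L still reaches {T,V,Y,Z} ∋ V.
{T,Y}: L⊥V given {T,Y} in G with L→· removed — back-door holds.
P(V|do(L)) = Σ_{T,Y} P(V|L,T,Y)·P(T,Y).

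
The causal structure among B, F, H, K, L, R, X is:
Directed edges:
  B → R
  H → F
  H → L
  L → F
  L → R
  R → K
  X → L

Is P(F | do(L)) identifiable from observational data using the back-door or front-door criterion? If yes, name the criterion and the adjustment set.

desc(L)\{L}={F,K,R}; candidates ⊆ {B,H,X}.
size 0: {}; under {} L still reaches {F,H,X} ∋ F.
{H}: L⊥F given {H} in G with L→· removed — back-door holds.
P(F|do(L)) = Σ_{H} P(F|L,H)·P(H).

P(F|do(L)): backdoor, adjust for {H}.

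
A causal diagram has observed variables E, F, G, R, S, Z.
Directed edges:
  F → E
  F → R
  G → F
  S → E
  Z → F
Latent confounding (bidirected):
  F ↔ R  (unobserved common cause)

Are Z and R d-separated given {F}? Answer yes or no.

No — Z and R are d-connected given {F}.

Bayes-Ball from Z | {F} reaches {G,R}.
R ∈ reach(Z|{F}) ⇒ Z ⊥̸ R | {F}.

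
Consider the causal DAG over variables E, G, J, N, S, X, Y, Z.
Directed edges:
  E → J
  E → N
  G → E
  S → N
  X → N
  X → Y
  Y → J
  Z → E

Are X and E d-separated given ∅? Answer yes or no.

Bayes-Ball from X | ∅ reaches {J,N,Y}.
E ∉ reach(X|∅) ⇒ X ⊥ E | ∅.

Yes — X ⊥ E | ∅.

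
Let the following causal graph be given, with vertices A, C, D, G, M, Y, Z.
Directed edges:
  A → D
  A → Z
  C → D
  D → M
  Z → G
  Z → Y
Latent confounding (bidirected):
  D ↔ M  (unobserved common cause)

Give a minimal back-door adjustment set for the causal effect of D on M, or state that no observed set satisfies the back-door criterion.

desc(D)\{D}={M}; candidates ⊆ {A,C,G,Y,Z}.
D↔M: latent back-door arc(s) into D.
size 0: {}; under {} D still reaches {A,C,G,M,Y,Z} ∋ M.
size 1: {A}, {C}, {G} …(+2); under {A} D still reaches {C,M} ∋ M.
size 2: {A,C}, {A,G}, {A,Y} …(+7); under {A,C} D still reaches {M} ∋ M.
D↔M cannot be blocked by any observed set — no back-door set.

D→M: no observed back-door set.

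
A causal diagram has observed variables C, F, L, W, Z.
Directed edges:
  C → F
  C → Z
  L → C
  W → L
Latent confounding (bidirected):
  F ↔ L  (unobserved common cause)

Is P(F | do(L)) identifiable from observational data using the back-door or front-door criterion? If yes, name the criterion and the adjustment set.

P(F|do(L)): frontdoor, adjust for {C}.

desc(L)\{L}={C,F,Z}; candidates ⊆ {W}.
L↔F: latent back-door arc(s) into L.
size 0: {}; under {} L still reaches {F,W} ∋ F.
size 1: {W}; under {W} L still reaches {F} ∋ F.
L↔F cannot be blocked by any observed set — no back-door set.
{C}: (i) intercepts every directed L→F path; (ii) no back-door L→{C}; (iii) {L} blocks every back-door {C}→F. Front-door holds.
P(F|do(L)) = Σ_{C} P(C|L) Σ_{L'} P(F|C,L')P(L').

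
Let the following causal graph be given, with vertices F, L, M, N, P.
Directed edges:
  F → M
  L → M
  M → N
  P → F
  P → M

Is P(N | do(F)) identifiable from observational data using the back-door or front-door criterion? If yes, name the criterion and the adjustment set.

desc(F)\{F}={M,N}; candidates ⊆ {L,P}.
size 0: {}; under {} F still reaches {M,N,P} ∋ N.
{P}: F⊥N given {P} in G with F→· removed — back-door holds.
P(N|do(F)) = Σ_{P} P(N|F,P)·P(P).

P(N|do(F)): backdoor, adjust for {P}.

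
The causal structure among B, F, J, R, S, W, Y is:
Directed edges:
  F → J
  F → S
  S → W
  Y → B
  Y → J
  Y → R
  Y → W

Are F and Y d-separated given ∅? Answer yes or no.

Yes — F ⊥ Y | ∅.

Bayes-Ball from F | ∅ reaches {J,S,W}.
Y ∉ reach(F|∅) ⇒ F ⊥ Y | ∅.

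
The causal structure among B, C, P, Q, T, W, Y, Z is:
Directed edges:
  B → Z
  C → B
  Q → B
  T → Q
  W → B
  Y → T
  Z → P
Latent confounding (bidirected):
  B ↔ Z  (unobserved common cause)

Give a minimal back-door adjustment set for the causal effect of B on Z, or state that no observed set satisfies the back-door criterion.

desc(B)\{B}={P,Z}; candidates ⊆ {C,Q,T,W,Y}.
B↔Z: latent back-door arc(s) into B.
size 0: {}; under {} B still reaches {C,P,Q,T,W,Y,Z} ∋ Z.
size 1: {C}, {Q}, {T} …(+2); under {C} B still reaches {P,Q,T,W,Y,Z} ∋ Z.
size 2: {C,Q}, {C,T}, {C,W} …(+7); under {C,Q} B still reaches {P,W,Z} ∋ Z.
B↔Z cannot be blocked by any observed set — no back-door set.

B→Z: no observed back-door set.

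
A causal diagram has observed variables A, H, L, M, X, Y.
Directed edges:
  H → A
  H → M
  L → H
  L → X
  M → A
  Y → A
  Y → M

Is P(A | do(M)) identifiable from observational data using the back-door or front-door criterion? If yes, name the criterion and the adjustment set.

P(A|do(M)): backdoor, adjust for {H, Y}.

desc(M)\{M}={A}; candidates ⊆ {H,L,X,Y}.
size 0: {}; under {} M still reaches {A,H,L,X,Y} ∋ A.
size 1: {H}, {L}, {X} …(+1); under {H} M still reaches {A,Y} ∋ A.
{H,Y}: M⊥A given {H,Y} in G with M→· removed — back-door holds.
P(A|do(M)) = Σ_{H,Y} P(A|M,H,Y)·P(H,Y).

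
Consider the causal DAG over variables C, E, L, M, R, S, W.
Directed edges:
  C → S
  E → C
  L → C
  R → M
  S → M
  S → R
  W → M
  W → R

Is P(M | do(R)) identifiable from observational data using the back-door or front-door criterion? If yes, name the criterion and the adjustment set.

desc(R)\{R}={M}; candidates ⊆ {C,E,L,S,W}.
size 0: {}; under {} R still reaches {C,E,L,M,S,W} ∋ M.
size 1: {C}, {E}, {L} …(+2); under {C} R still reaches {M,S,W} ∋ M.
{S,W}: R⊥M given {S,W} in G with R→· removed — back-door holds.
P(M|do(R)) = Σ_{S,W} P(M|R,S,W)·P(S,W).

P(M|do(R)): backdoor, adjust for {S, W}.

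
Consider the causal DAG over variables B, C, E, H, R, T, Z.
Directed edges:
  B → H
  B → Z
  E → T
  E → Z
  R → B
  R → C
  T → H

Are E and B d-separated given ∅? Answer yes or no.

Yes — E ⊥ B | ∅.

Bayes-Ball from E | ∅ reaches {H,T,Z}.
B ∉ reach(E|∅) ⇒ E ⊥ B | ∅.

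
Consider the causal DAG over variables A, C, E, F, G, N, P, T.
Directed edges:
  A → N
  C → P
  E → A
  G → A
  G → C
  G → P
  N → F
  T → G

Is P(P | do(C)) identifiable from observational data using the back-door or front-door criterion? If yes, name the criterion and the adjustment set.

desc(C)\{C}={P}; candidates ⊆ {A,E,F,G,N,T}.
size 0: {}; under {} C still reaches {A,F,G,N,P,T} ∋ P.
{G}: C⊥P given {G} in G with C→· removed — back-door holds.
P(P|do(C)) = Σ_{G} P(P|C,G)·P(G).

P(P|do(C)): backdoor, adjust for {G}.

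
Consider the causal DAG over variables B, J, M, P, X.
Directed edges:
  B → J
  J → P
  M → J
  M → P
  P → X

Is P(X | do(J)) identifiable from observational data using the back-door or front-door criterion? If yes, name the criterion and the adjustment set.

P(X|do(J)): backdoor, adjust for {M}.

desc(J)\{J}={P,X}; candidates ⊆ {B,M}.
size 0: {}; under {} J still reaches {B,M,P,X} ∋ X.
{M}: J⊥X given {M} in G with J→· removed — back-door holds.
P(X|do(J)) = Σ_{M} P(X|J,M)·P(M).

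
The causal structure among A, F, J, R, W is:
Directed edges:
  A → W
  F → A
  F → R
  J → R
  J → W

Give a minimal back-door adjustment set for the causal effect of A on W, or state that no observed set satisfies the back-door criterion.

desc(A)\{A}={W}; candidates ⊆ {F,J,R}.
∅: A⊥W given ∅ in G with A→· removed — back-door holds.

A→W: minimal back-door set ∅.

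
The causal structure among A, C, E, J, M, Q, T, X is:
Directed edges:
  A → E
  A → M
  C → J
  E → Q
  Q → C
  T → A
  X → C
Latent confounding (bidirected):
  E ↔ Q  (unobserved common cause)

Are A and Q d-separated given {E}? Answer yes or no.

Bayes-Ball from A | {E} reaches {C,J,M,Q,T}.
Q ∈ reach(A|{E}) ⇒ A ⊥̸ Q | {E}.

No — A and Q are d-connected given {E}.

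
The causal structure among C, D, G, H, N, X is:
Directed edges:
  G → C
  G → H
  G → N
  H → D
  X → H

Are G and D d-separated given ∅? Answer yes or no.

No — G and D are d-connected given ∅.

Bayes-Ball from G | ∅ reaches {C,D,H,N}.
D ∈ reach(G|∅) ⇒ G ⊥̸ D | ∅.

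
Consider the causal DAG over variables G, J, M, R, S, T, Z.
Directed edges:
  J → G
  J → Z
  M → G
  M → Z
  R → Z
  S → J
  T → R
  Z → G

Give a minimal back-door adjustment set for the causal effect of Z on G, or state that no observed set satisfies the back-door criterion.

Z→G: minimal back-door set {J, M}.

desc(Z)\{Z}={G}; candidates ⊆ {J,M,R,S,T}.
size 0: {}; under {} Z still reaches {G,J,M,R,S,T} ∋ G.
size 1: {J}, {M}, {R} …(+2); under {J} Z still reaches {G,M,R,T} ∋ G.
{J,M}: Z⊥G given {J,M} in G with Z→· removed — back-door holds.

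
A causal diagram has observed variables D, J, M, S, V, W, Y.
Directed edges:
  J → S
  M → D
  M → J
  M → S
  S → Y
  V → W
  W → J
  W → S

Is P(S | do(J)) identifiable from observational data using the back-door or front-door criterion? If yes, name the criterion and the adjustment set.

desc(J)\{J}={S,Y}; candidates ⊆ {D,M,V,W}.
size 0: {}; under {} J still reaches {D,M,S,V,W,Y} ∋ S.
size 1: {D}, {M}, {V} …(+1); under {D} J still reaches {M,S,V,W,Y} ∋ S.
{M,W}: J⊥S given {M,W} in G with J→· removed — back-door holds.
P(S|do(J)) = Σ_{M,W} P(S|J,M,W)·P(M,W).

P(S|do(J)): backdoor, adjust for {M, W}.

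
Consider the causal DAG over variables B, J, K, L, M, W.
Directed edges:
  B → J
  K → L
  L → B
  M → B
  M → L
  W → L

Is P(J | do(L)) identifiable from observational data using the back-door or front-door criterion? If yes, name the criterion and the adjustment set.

P(J|do(L)): backdoor, adjust for {M}.

desc(L)\{L}={B,J}; candidates ⊆ {K,M,W}.
size 0: {}; under {} L still reaches {B,J,K,M,W} ∋ J.
{M}: L⊥J given {M} in G with L→· removed — back-door holds.
P(J|do(L)) = Σ_{M} P(J|L,M)·P(M).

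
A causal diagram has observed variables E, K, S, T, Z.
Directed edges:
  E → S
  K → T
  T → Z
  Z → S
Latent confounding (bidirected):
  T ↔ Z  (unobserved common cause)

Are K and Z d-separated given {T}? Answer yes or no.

Bayes-Ball from K | {T} reaches {S,Z}.
Z ∈ reach(K|{T}) ⇒ K ⊥̸ Z | {T}.

No — K and Z are d-connected given {T}.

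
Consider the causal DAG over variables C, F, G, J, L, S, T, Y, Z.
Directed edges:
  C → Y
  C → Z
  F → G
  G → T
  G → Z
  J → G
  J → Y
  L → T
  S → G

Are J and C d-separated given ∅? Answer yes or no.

Yes — J ⊥ C | ∅.

Bayes-Ball from J | ∅ reaches {G,T,Y,Z}.
C ∉ reach(J|∅) ⇒ J ⊥ C | ∅.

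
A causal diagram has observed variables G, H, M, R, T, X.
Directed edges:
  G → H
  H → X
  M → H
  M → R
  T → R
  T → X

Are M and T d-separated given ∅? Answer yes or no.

Yes — M ⊥ T | ∅.

Bayes-Ball from M | ∅ reaches {H,R,X}.
T ∉ reach(M|∅) ⇒ M ⊥ T | ∅.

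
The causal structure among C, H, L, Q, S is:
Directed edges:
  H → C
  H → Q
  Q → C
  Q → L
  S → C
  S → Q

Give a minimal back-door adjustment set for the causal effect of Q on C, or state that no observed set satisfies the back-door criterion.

Q→C: minimal back-door set {H, S}.

desc(Q)\{Q}={C,L}; candidates ⊆ {H,S}.
size 0: {}; under {} Q still reaches {C,H,S} ∋ C.
size 1: {H}, {S}; under {H} Q still reaches {C,S} ∋ C.
{H,S}: Q⊥C given {H,S} in G with Q→· removed — back-door holds.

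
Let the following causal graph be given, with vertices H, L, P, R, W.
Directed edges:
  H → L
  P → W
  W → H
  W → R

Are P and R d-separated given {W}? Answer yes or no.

Yes — P ⊥ R | {W}.

Bayes-Ball from P | {W} reaches ∅.
R ∉ reach(P|{W}) ⇒ P ⊥ R | {W}.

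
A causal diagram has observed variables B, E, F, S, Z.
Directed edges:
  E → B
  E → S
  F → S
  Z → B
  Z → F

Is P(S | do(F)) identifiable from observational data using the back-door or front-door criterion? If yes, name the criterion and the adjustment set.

P(S|do(F)): backdoor, adjust for ∅.

desc(F)\{F}={S}; candidates ⊆ {B,E,Z}.
∅: F⊥S given ∅ in G with F→· removed — back-door holds.
P(S|do(F)) = P(S|F) — no adjustment needed.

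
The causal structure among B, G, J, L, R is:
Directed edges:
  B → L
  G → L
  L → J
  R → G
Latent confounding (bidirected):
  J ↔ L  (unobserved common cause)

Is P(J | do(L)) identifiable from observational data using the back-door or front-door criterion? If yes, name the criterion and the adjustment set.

desc(L)\{L}={J}; candidates ⊆ {B,G,R}.
L↔J: latent back-door arc(s) into L.
size 0: {}; under {} L still reaches {B,G,J,R} ∋ J.
size 1: {B}, {G}, {R}; under {B} L still reaches {G,J,R} ∋ J.
size 2: {B,G}, {B,R}, {G,R}; under {B,G} L still reaches {J} ∋ J.
L↔J cannot be blocked by any observed set — no back-door set.
No mediator lies on a directed L→…→J path.
Neither criterion identifies P(J|do(L)) in this graph.

P(J|do(L)): not identifiable (no BD/FD set).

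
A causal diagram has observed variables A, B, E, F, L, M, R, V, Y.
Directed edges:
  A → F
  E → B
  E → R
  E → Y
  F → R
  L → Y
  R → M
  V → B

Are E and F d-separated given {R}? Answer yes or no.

No — E and F are d-connected given {R}.

Bayes-Ball from E | {R} reaches {A,B,F,Y}.
F ∈ reach(E|{R}) ⇒ E ⊥̸ F | {R}.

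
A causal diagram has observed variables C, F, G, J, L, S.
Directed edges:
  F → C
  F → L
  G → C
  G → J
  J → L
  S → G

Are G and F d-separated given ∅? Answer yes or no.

Yes — G ⊥ F | ∅.

Bayes-Ball from G | ∅ reaches {C,J,L,S}.
F ∉ reach(G|∅) ⇒ G ⊥ F | ∅.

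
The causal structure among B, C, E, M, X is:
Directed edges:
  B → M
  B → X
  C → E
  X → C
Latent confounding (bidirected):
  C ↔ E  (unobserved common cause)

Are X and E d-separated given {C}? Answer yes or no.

No — X and E are d-connected given {C}.

Bayes-Ball from X | {C} reaches {B,E,M}.
E ∈ reach(X|{C}) ⇒ X ⊥̸ E | {C}.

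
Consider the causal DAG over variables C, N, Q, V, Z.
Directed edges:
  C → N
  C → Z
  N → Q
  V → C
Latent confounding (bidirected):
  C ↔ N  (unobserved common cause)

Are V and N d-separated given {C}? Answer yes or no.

Bayes-Ball from V | {C} reaches {N,Q}.
N ∈ reach(V|{C}) ⇒ V ⊥̸ N | {C}.

No — V and N are d-connected given {C}.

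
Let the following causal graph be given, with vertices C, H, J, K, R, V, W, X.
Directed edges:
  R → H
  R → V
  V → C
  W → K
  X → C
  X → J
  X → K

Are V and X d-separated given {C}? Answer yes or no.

Bayes-Ball from V | {C} reaches {H,J,K,R,X}.
X ∈ reach(V|{C}) ⇒ V ⊥̸ X | {C}.

No — V and X are d-connected given {C}.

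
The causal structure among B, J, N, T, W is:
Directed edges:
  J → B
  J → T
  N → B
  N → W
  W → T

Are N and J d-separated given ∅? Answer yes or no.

Bayes-Ball from N | ∅ reaches {B,T,W}.
J ∉ reach(N|∅) ⇒ N ⊥ J | ∅.

Yes — N ⊥ J | ∅.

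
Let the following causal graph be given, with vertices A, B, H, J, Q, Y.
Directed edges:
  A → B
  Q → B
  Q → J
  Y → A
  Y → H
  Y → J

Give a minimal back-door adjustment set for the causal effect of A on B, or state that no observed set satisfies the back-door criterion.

desc(A)\{A}={B}; candidates ⊆ {H,J,Q,Y}.
∅: A⊥B given ∅ in G with A→· removed — back-door holds.

A→B: minimal back-door set ∅.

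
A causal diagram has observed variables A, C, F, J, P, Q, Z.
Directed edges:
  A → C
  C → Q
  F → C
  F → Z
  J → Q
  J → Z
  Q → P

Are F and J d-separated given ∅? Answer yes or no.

Yes — F ⊥ J | ∅.

Bayes-Ball from F | ∅ reaches {C,P,Q,Z}.
J ∉ reach(F|∅) ⇒ F ⊥ J | ∅.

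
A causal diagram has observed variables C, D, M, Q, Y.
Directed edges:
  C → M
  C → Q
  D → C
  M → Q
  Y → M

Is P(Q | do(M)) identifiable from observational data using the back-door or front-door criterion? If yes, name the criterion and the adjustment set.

P(Q|do(M)): backdoor, adjust for {C}.

desc(M)\{M}={Q}; candidates ⊆ {C,D,Y}.
size 0: {}; under {} M still reaches {C,D,Q,Y} ∋ Q.
{C}: M⊥Q given {C} in G with M→· removed — back-door holds.
P(Q|do(M)) = Σ_{C} P(Q|M,C)·P(C).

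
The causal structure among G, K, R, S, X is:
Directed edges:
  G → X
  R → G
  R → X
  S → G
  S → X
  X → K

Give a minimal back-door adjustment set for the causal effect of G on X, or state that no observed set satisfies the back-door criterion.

G→X: minimal back-door set {R, S}.

desc(G)\{G}={K,X}; candidates ⊆ {R,S}.
size 0: {}; under {} G still reaches {K,R,S,X} ∋ X.
size 1: {R}, {S}; under {R} G still reaches {K,S,X} ∋ X.
{R,S}: G⊥X given {R,S} in G with G→· removed — back-door holds.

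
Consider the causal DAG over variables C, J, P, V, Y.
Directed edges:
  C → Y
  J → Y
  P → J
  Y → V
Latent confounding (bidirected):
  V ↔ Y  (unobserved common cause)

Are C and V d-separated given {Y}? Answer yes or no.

Bayes-Ball from C | {Y} reaches {J,P,V}.
V ∈ reach(C|{Y}) ⇒ C ⊥̸ V | {Y}.

No — C and V are d-connected given {Y}.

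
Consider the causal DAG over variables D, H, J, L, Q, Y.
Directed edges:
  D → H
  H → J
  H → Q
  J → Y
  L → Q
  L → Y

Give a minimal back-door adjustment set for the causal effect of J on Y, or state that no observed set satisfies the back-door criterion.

J→Y: minimal back-door set ∅.

desc(J)\{J}={Y}; candidates ⊆ {D,H,L,Q}.
∅: J⊥Y given ∅ in G with J→· removed — back-door holds.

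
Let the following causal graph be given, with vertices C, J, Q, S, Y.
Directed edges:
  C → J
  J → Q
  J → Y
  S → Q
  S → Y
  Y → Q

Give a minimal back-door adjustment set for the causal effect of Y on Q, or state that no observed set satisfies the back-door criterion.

Y→Q: minimal back-door set {J, S}.

desc(Y)\{Y}={Q}; candidates ⊆ {C,J,S}.
size 0: {}; under {} Y still reaches {C,J,Q,S} ∋ Q.
size 1: {C}, {J}, {S}; under {C} Y still reaches {J,Q,S} ∋ Q.
{J,S}: Y⊥Q given {J,S} in G with Y→· removed — back-door holds.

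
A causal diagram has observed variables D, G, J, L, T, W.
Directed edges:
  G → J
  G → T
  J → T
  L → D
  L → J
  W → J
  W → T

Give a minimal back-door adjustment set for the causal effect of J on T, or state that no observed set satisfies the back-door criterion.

desc(J)\{J}={T}; candidates ⊆ {D,G,L,W}.
size 0: {}; under {} J still reaches {D,G,L,T,W} ∋ T.
size 1: {D}, {G}, {L} …(+1); under {D} J still reaches {G,L,T,W} ∋ T.
{G,W}: J⊥T given {G,W} in G with J→· removed — back-door holds.

J→T: minimal back-door set {G, W}.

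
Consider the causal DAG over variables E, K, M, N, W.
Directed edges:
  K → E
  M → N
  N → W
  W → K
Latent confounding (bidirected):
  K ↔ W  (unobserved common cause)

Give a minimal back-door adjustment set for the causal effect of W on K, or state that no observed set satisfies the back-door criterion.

W→K: no observed back-door set.

desc(W)\{W}={E,K}; candidates ⊆ {M,N}.
W↔K: latent back-door arc(s) into W.
size 0: {}; under {} W still reaches {E,K,M,N} ∋ K.
size 1: {M}, {N}; under {M} W still reaches {E,K,N} ∋ K.
size 2: {M,N}; under {M,N} W still reaches {E,K} ∋ K.
W↔K cannot be blocked by any observed set — no back-door set.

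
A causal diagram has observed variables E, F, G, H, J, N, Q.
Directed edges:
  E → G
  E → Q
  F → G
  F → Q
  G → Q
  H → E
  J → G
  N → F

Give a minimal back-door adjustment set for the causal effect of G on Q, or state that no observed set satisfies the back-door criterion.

desc(G)\{G}={Q}; candidates ⊆ {E,F,H,J,N}.
size 0: {}; under {} G still reaches {E,F,H,J,N,Q} ∋ Q.
size 1: {E}, {F}, {H} …(+2); under {E} G still reaches {F,J,N,Q} ∋ Q.
{E,F}: G⊥Q given {E,F} in G with G→· removed — back-door holds.

G→Q: minimal back-door set {E, F}.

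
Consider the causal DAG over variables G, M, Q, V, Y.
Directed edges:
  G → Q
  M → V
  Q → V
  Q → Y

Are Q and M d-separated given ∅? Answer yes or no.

Yes — Q ⊥ M | ∅.

Bayes-Ball from Q | ∅ reaches {G,V,Y}.
M ∉ reach(Q|∅) ⇒ Q ⊥ M | ∅.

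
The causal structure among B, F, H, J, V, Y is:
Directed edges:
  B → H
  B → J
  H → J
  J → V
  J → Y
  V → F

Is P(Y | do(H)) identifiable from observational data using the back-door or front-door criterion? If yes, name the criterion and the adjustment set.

P(Y|do(H)): backdoor, adjust for {B}.

desc(H)\{H}={F,J,V,Y}; candidates ⊆ {B}.
size 0: {}; under {} H still reaches {B,F,J,V,Y} ∋ Y.
{B}: H⊥Y given {B} in G with H→· removed — back-door holds.
P(Y|do(H)) = Σ_{B} P(Y|H,B)·P(B).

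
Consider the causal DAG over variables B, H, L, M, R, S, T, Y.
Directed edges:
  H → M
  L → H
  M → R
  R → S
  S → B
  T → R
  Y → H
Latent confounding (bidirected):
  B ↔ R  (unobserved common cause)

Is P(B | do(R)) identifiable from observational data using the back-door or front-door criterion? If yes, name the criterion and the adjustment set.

P(B|do(R)): frontdoor, adjust for {S}.

desc(R)\{R}={B,S}; candidates ⊆ {H,L,M,T,Y}.
R↔B: latent back-door arc(s) into R.
size 0: {}; under {} R still reaches {B,H,L,M,T,Y} ∋ B.
size 1: {H}, {L}, {M} …(+2); under {H} R still reaches {B,M,T} ∋ B.
size 2: {H,L}, {H,M}, {H,T} …(+7); under {H,L} R still reaches {B,M,T} ∋ B.
R↔B cannot be blocked by any observed set — no back-door set.
{S}: (i) intercepts every directed R→B path; (ii) no back-door R→{S}; (iii) {R} blocks every back-door {S}→B. Front-door holds.
P(B|do(R)) = Σ_{S} P(S|R) Σ_{R'} P(B|S,R')P(R').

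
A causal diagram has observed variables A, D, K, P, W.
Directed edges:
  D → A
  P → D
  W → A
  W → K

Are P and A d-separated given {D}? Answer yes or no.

Bayes-Ball from P | {D} reaches ∅.
A ∉ reach(P|{D}) ⇒ P ⊥ A | {D}.

Yes — P ⊥ A | {D}.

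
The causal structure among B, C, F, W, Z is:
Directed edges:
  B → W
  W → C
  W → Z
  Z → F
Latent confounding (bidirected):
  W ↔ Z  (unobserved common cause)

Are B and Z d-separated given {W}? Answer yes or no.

No — B and Z are d-connected given {W}.

Bayes-Ball from B | {W} reaches {F,Z}.
Z ∈ reach(B|{W}) ⇒ B ⊥̸ Z | {W}.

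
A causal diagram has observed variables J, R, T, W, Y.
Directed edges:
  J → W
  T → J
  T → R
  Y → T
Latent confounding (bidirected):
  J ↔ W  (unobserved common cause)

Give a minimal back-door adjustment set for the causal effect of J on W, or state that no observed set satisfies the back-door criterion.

J→W: no observed back-door set.

desc(J)\{J}={W}; candidates ⊆ {R,T,Y}.
J↔W: latent back-door arc(s) into J.
size 0: {}; under {} J still reaches {R,T,W,Y} ∋ W.
size 1: {R}, {T}, {Y}; under {R} J still reaches {T,W,Y} ∋ W.
size 2: {R,T}, {R,Y}, {T,Y}; under {R,T} J still reaches {W} ∋ W.
J↔W cannot be blocked by any observed set — no back-door set.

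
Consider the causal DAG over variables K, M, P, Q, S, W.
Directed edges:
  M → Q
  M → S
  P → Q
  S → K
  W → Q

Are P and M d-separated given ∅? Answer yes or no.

Bayes-Ball from P | ∅ reaches {Q}.
M ∉ reach(P|∅) ⇒ P ⊥ M | ∅.

Yes — P ⊥ M | ∅.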